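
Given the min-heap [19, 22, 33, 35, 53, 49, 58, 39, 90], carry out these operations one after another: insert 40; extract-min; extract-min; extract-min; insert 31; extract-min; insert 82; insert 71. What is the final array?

[35, 39, 49, 53, 40, 90, 58, 82, 71]

insert 40:
  append 40 at index 9 → [19, 22, 33, 35, 53, 49, 58, 39, 90, 40]
  40 < parent 53 at index 4, swap → [19, 22, 33, 35, 40, 49, 58, 39, 90, 53]
extract-min → returns 19:
  remove root 19; move last element 53 to root → [53, 22, 33, 35, 40, 49, 58, 39, 90]
  53 vs smaller child 22 at index 1, swap → [22, 53, 33, 35, 40, 49, 58, 39, 90]
  53 vs smaller child 35 at index 3, swap → [22, 35, 33, 53, 40, 49, 58, 39, 90]
  53 vs smaller child 39 at index 7, swap → [22, 35, 33, 39, 40, 49, 58, 53, 90]
extract-min → returns 22:
  remove root 22; move last element 90 to root → [90, 35, 33, 39, 40, 49, 58, 53]
  90 vs smaller child 33 at index 2, swap → [33, 35, 90, 39, 40, 49, 58, 53]
  90 vs smaller child 49 at index 5, swap → [33, 35, 49, 39, 40, 90, 58, 53]
extract-min → returns 33:
  remove root 33; move last element 53 to root → [53, 35, 49, 39, 40, 90, 58]
  53 vs smaller child 35 at index 1, swap → [35, 53, 49, 39, 40, 90, 58]
  53 vs smaller child 39 at index 3, swap → [35, 39, 49, 53, 40, 90, 58]
insert 31:
  append 31 at index 7 → [35, 39, 49, 53, 40, 90, 58, 31]
  31 < parent 53 at index 3, swap → [35, 39, 49, 31, 40, 90, 58, 53]
  31 < parent 39 at index 1, swap → [35, 31, 49, 39, 40, 90, 58, 53]
  31 < parent 35 at index 0, swap → [31, 35, 49, 39, 40, 90, 58, 53]
extract-min → returns 31:
  remove root 31; move last element 53 to root → [53, 35, 49, 39, 40, 90, 58]
  53 vs smaller child 35 at index 1, swap → [35, 53, 49, 39, 40, 90, 58]
  53 vs smaller child 39 at index 3, swap → [35, 39, 49, 53, 40, 90, 58]
insert 82:
  append 82 at index 7 → [35, 39, 49, 53, 40, 90, 58, 82] (no swap needed)
insert 71:
  append 71 at index 8 → [35, 39, 49, 53, 40, 90, 58, 82, 71] (no swap needed)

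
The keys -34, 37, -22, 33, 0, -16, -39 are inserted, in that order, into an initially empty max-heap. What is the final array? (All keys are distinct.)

Insert -34:
  append -34 at index 0 → [-34] (no swap needed)
Insert 37:
  append 37 at index 1 → [-34, 37]
  37 > parent -34 at index 0, swap → [37, -34]
Insert -22:
  append -22 at index 2 → [37, -34, -22] (no swap needed)
Insert 33:
  append 33 at index 3 → [37, -34, -22, 33]
  33 > parent -34 at index 1, swap → [37, 33, -22, -34]
Insert 0:
  append 0 at index 4 → [37, 33, -22, -34, 0] (no swap needed)
Insert -16:
  append -16 at index 5 → [37, 33, -22, -34, 0, -16]
  -16 > parent -22 at index 2, swap → [37, 33, -16, -34, 0, -22]
Insert -39:
  append -39 at index 6 → [37, 33, -16, -34, 0, -22, -39] (no swap needed)

[37, 33, -16, -34, 0, -22, -39]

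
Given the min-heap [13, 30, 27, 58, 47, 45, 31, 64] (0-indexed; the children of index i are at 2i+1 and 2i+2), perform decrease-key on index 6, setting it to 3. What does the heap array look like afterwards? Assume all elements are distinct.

set index 6 from 31 to 3 → [13, 30, 27, 58, 47, 45, 3, 64]
3 < parent 27 at index 2, swap → [13, 30, 3, 58, 47, 45, 27, 64]
3 < parent 13 at index 0, swap → [3, 30, 13, 58, 47, 45, 27, 64]

[3, 30, 13, 58, 47, 45, 27, 64]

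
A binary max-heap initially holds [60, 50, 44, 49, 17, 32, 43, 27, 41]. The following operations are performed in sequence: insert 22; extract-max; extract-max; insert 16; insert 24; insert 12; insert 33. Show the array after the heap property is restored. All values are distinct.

insert 22:
  append 22 at index 9 → [60, 50, 44, 49, 17, 32, 43, 27, 41, 22]
  22 > parent 17 at index 4, swap → [60, 50, 44, 49, 22, 32, 43, 27, 41, 17]
extract-max → returns 60:
  remove root 60; move last element 17 to root → [17, 50, 44, 49, 22, 32, 43, 27, 41]
  17 vs larger child 50 at index 1, swap → [50, 17, 44, 49, 22, 32, 43, 27, 41]
  17 vs larger child 49 at index 3, swap → [50, 49, 44, 17, 22, 32, 43, 27, 41]
  17 vs larger child 41 at index 8, swap → [50, 49, 44, 41, 22, 32, 43, 27, 17]
extract-max → returns 50:
  remove root 50; move last element 17 to root → [17, 49, 44, 41, 22, 32, 43, 27]
  17 vs larger child 49 at index 1, swap → [49, 17, 44, 41, 22, 32, 43, 27]
  17 vs larger child 41 at index 3, swap → [49, 41, 44, 17, 22, 32, 43, 27]
  17 vs only child 27 at index 7, swap → [49, 41, 44, 27, 22, 32, 43, 17]
insert 16:
  append 16 at index 8 → [49, 41, 44, 27, 22, 32, 43, 17, 16] (no swap needed)
insert 24:
  append 24 at index 9 → [49, 41, 44, 27, 22, 32, 43, 17, 16, 24]
  24 > parent 22 at index 4, swap → [49, 41, 44, 27, 24, 32, 43, 17, 16, 22]
insert 12:
  append 12 at index 10 → [49, 41, 44, 27, 24, 32, 43, 17, 16, 22, 12] (no swap needed)
insert 33:
  append 33 at index 11 → [49, 41, 44, 27, 24, 32, 43, 17, 16, 22, 12, 33]
  33 > parent 32 at index 5, swap → [49, 41, 44, 27, 24, 33, 43, 17, 16, 22, 12, 32]

[49, 41, 44, 27, 24, 33, 43, 17, 16, 22, 12, 32]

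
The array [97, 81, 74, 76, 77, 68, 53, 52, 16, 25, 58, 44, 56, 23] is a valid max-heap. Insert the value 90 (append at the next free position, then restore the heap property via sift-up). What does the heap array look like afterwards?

[97, 81, 90, 76, 77, 68, 74, 52, 16, 25, 58, 44, 56, 23, 53]

append 90 at index 14 → [97, 81, 74, 76, 77, 68, 53, 52, 16, 25, 58, 44, 56, 23, 90]
90 > parent 53 at index 6, swap → [97, 81, 74, 76, 77, 68, 90, 52, 16, 25, 58, 44, 56, 23, 53]
90 > parent 74 at index 2, swap → [97, 81, 90, 76, 77, 68, 74, 52, 16, 25, 58, 44, 56, 23, 53]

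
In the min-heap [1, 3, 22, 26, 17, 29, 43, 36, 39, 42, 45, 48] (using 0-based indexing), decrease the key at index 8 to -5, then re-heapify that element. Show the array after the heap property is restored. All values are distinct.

[-5, 1, 22, 3, 17, 29, 43, 36, 26, 42, 45, 48]

set index 8 from 39 to -5 → [1, 3, 22, 26, 17, 29, 43, 36, -5, 42, 45, 48]
-5 < parent 26 at index 3, swap → [1, 3, 22, -5, 17, 29, 43, 36, 26, 42, 45, 48]
-5 < parent 3 at index 1, swap → [1, -5, 22, 3, 17, 29, 43, 36, 26, 42, 45, 48]
-5 < parent 1 at index 0, swap → [-5, 1, 22, 3, 17, 29, 43, 36, 26, 42, 45, 48]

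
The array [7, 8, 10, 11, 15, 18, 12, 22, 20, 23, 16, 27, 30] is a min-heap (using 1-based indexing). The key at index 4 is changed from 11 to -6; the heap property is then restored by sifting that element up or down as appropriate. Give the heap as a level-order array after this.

set index 4 from 11 to -6 → [7, 8, 10, -6, 15, 18, 12, 22, 20, 23, 16, 27, 30]
-6 < parent 8 at index 2, swap → [7, -6, 10, 8, 15, 18, 12, 22, 20, 23, 16, 27, 30]
-6 < parent 7 at index 1, swap → [-6, 7, 10, 8, 15, 18, 12, 22, 20, 23, 16, 27, 30]

[-6, 7, 10, 8, 15, 18, 12, 22, 20, 23, 16, 27, 30]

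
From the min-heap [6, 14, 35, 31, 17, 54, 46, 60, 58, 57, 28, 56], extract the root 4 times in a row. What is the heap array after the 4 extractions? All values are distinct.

extract-min #1 returns 6:
  remove root 6; move last element 56 to root → [56, 14, 35, 31, 17, 54, 46, 60, 58, 57, 28]
  56 vs smaller child 14 at index 1, swap → [14, 56, 35, 31, 17, 54, 46, 60, 58, 57, 28]
  56 vs smaller child 17 at index 4, swap → [14, 17, 35, 31, 56, 54, 46, 60, 58, 57, 28]
  56 vs smaller child 28 at index 10, swap → [14, 17, 35, 31, 28, 54, 46, 60, 58, 57, 56]
extract-min #2 returns 14:
  remove root 14; move last element 56 to root → [56, 17, 35, 31, 28, 54, 46, 60, 58, 57]
  56 vs smaller child 17 at index 1, swap → [17, 56, 35, 31, 28, 54, 46, 60, 58, 57]
  56 vs smaller child 28 at index 4, swap → [17, 28, 35, 31, 56, 54, 46, 60, 58, 57]
extract-min #3 returns 17:
  remove root 17; move last element 57 to root → [57, 28, 35, 31, 56, 54, 46, 60, 58]
  57 vs smaller child 28 at index 1, swap → [28, 57, 35, 31, 56, 54, 46, 60, 58]
  57 vs smaller child 31 at index 3, swap → [28, 31, 35, 57, 56, 54, 46, 60, 58]
extract-min #4 returns 28:
  remove root 28; move last element 58 to root → [58, 31, 35, 57, 56, 54, 46, 60]
  58 vs smaller child 31 at index 1, swap → [31, 58, 35, 57, 56, 54, 46, 60]
  58 vs smaller child 56 at index 4, swap → [31, 56, 35, 57, 58, 54, 46, 60]

[31, 56, 35, 57, 58, 54, 46, 60]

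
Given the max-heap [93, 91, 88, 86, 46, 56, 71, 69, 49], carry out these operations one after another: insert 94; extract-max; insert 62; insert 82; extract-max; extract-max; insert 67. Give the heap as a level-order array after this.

[88, 86, 71, 69, 82, 56, 46, 62, 49, 67]

insert 94:
  append 94 at index 9 → [93, 91, 88, 86, 46, 56, 71, 69, 49, 94]
  94 > parent 46 at index 4, swap → [93, 91, 88, 86, 94, 56, 71, 69, 49, 46]
  94 > parent 91 at index 1, swap → [93, 94, 88, 86, 91, 56, 71, 69, 49, 46]
  94 > parent 93 at index 0, swap → [94, 93, 88, 86, 91, 56, 71, 69, 49, 46]
extract-max → returns 94:
  remove root 94; move last element 46 to root → [46, 93, 88, 86, 91, 56, 71, 69, 49]
  46 vs larger child 93 at index 1, swap → [93, 46, 88, 86, 91, 56, 71, 69, 49]
  46 vs larger child 91 at index 4, swap → [93, 91, 88, 86, 46, 56, 71, 69, 49]
insert 62:
  append 62 at index 9 → [93, 91, 88, 86, 46, 56, 71, 69, 49, 62]
  62 > parent 46 at index 4, swap → [93, 91, 88, 86, 62, 56, 71, 69, 49, 46]
insert 82:
  append 82 at index 10 → [93, 91, 88, 86, 62, 56, 71, 69, 49, 46, 82]
  82 > parent 62 at index 4, swap → [93, 91, 88, 86, 82, 56, 71, 69, 49, 46, 62]
extract-max → returns 93:
  remove root 93; move last element 62 to root → [62, 91, 88, 86, 82, 56, 71, 69, 49, 46]
  62 vs larger child 91 at index 1, swap → [91, 62, 88, 86, 82, 56, 71, 69, 49, 46]
  62 vs larger child 86 at index 3, swap → [91, 86, 88, 62, 82, 56, 71, 69, 49, 46]
  62 vs larger child 69 at index 7, swap → [91, 86, 88, 69, 82, 56, 71, 62, 49, 46]
extract-max → returns 91:
  remove root 91; move last element 46 to root → [46, 86, 88, 69, 82, 56, 71, 62, 49]
  46 vs larger child 88 at index 2, swap → [88, 86, 46, 69, 82, 56, 71, 62, 49]
  46 vs larger child 71 at index 6, swap → [88, 86, 71, 69, 82, 56, 46, 62, 49]
insert 67:
  append 67 at index 9 → [88, 86, 71, 69, 82, 56, 46, 62, 49, 67] (no swap needed)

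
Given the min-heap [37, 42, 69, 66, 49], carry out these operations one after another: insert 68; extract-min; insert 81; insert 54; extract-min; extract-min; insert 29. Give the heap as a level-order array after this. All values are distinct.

insert 68:
  append 68 at index 5 → [37, 42, 69, 66, 49, 68]
  68 < parent 69 at index 2, swap → [37, 42, 68, 66, 49, 69]
extract-min → returns 37:
  remove root 37; move last element 69 to root → [69, 42, 68, 66, 49]
  69 vs smaller child 42 at index 1, swap → [42, 69, 68, 66, 49]
  69 vs smaller child 49 at index 4, swap → [42, 49, 68, 66, 69]
insert 81:
  append 81 at index 5 → [42, 49, 68, 66, 69, 81] (no swap needed)
insert 54:
  append 54 at index 6 → [42, 49, 68, 66, 69, 81, 54]
  54 < parent 68 at index 2, swap → [42, 49, 54, 66, 69, 81, 68]
extract-min → returns 42:
  remove root 42; move last element 68 to root → [68, 49, 54, 66, 69, 81]
  68 vs smaller child 49 at index 1, swap → [49, 68, 54, 66, 69, 81]
  68 vs smaller child 66 at index 3, swap → [49, 66, 54, 68, 69, 81]
extract-min → returns 49:
  remove root 49; move last element 81 to root → [81, 66, 54, 68, 69]
  81 vs smaller child 54 at index 2, swap → [54, 66, 81, 68, 69]
insert 29:
  append 29 at index 5 → [54, 66, 81, 68, 69, 29]
  29 < parent 81 at index 2, swap → [54, 66, 29, 68, 69, 81]
  29 < parent 54 at index 0, swap → [29, 66, 54, 68, 69, 81]

[29, 66, 54, 68, 69, 81]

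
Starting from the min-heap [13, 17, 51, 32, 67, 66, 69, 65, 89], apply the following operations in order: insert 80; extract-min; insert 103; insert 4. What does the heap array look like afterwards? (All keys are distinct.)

insert 80:
  append 80 at index 9 → [13, 17, 51, 32, 67, 66, 69, 65, 89, 80] (no swap needed)
extract-min → returns 13:
  remove root 13; move last element 80 to root → [80, 17, 51, 32, 67, 66, 69, 65, 89]
  80 vs smaller child 17 at index 1, swap → [17, 80, 51, 32, 67, 66, 69, 65, 89]
  80 vs smaller child 32 at index 3, swap → [17, 32, 51, 80, 67, 66, 69, 65, 89]
  80 vs smaller child 65 at index 7, swap → [17, 32, 51, 65, 67, 66, 69, 80, 89]
insert 103:
  append 103 at index 9 → [17, 32, 51, 65, 67, 66, 69, 80, 89, 103] (no swap needed)
insert 4:
  append 4 at index 10 → [17, 32, 51, 65, 67, 66, 69, 80, 89, 103, 4]
  4 < parent 67 at index 4, swap → [17, 32, 51, 65, 4, 66, 69, 80, 89, 103, 67]
  4 < parent 32 at index 1, swap → [17, 4, 51, 65, 32, 66, 69, 80, 89, 103, 67]
  4 < parent 17 at index 0, swap → [4, 17, 51, 65, 32, 66, 69, 80, 89, 103, 67]

[4, 17, 51, 65, 32, 66, 69, 80, 89, 103, 67]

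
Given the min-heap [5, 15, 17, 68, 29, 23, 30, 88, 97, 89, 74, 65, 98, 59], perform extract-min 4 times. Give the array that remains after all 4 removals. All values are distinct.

extract-min #1 returns 5:
  remove root 5; move last element 59 to root → [59, 15, 17, 68, 29, 23, 30, 88, 97, 89, 74, 65, 98]
  59 vs smaller child 15 at index 1, swap → [15, 59, 17, 68, 29, 23, 30, 88, 97, 89, 74, 65, 98]
  59 vs smaller child 29 at index 4, swap → [15, 29, 17, 68, 59, 23, 30, 88, 97, 89, 74, 65, 98]
extract-min #2 returns 15:
  remove root 15; move last element 98 to root → [98, 29, 17, 68, 59, 23, 30, 88, 97, 89, 74, 65]
  98 vs smaller child 17 at index 2, swap → [17, 29, 98, 68, 59, 23, 30, 88, 97, 89, 74, 65]
  98 vs smaller child 23 at index 5, swap → [17, 29, 23, 68, 59, 98, 30, 88, 97, 89, 74, 65]
  98 vs only child 65 at index 11, swap → [17, 29, 23, 68, 59, 65, 30, 88, 97, 89, 74, 98]
extract-min #3 returns 17:
  remove root 17; move last element 98 to root → [98, 29, 23, 68, 59, 65, 30, 88, 97, 89, 74]
  98 vs smaller child 23 at index 2, swap → [23, 29, 98, 68, 59, 65, 30, 88, 97, 89, 74]
  98 vs smaller child 30 at index 6, swap → [23, 29, 30, 68, 59, 65, 98, 88, 97, 89, 74]
extract-min #4 returns 23:
  remove root 23; move last element 74 to root → [74, 29, 30, 68, 59, 65, 98, 88, 97, 89]
  74 vs smaller child 29 at index 1, swap → [29, 74, 30, 68, 59, 65, 98, 88, 97, 89]
  74 vs smaller child 59 at index 4, swap → [29, 59, 30, 68, 74, 65, 98, 88, 97, 89]

[29, 59, 30, 68, 74, 65, 98, 88, 97, 89]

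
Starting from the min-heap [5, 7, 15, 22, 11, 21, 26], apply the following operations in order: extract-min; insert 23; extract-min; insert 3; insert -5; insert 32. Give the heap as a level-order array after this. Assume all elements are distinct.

[-5, 3, 11, 22, 26, 21, 15, 23, 32]

extract-min → returns 5:
  remove root 5; move last element 26 to root → [26, 7, 15, 22, 11, 21]
  26 vs smaller child 7 at index 1, swap → [7, 26, 15, 22, 11, 21]
  26 vs smaller child 11 at index 4, swap → [7, 11, 15, 22, 26, 21]
insert 23:
  append 23 at index 6 → [7, 11, 15, 22, 26, 21, 23] (no swap needed)
extract-min → returns 7:
  remove root 7; move last element 23 to root → [23, 11, 15, 22, 26, 21]
  23 vs smaller child 11 at index 1, swap → [11, 23, 15, 22, 26, 21]
  23 vs smaller child 22 at index 3, swap → [11, 22, 15, 23, 26, 21]
insert 3:
  append 3 at index 6 → [11, 22, 15, 23, 26, 21, 3]
  3 < parent 15 at index 2, swap → [11, 22, 3, 23, 26, 21, 15]
  3 < parent 11 at index 0, swap → [3, 22, 11, 23, 26, 21, 15]
insert -5:
  append -5 at index 7 → [3, 22, 11, 23, 26, 21, 15, -5]
  -5 < parent 23 at index 3, swap → [3, 22, 11, -5, 26, 21, 15, 23]
  -5 < parent 22 at index 1, swap → [3, -5, 11, 22, 26, 21, 15, 23]
  -5 < parent 3 at index 0, swap → [-5, 3, 11, 22, 26, 21, 15, 23]
insert 32:
  append 32 at index 8 → [-5, 3, 11, 22, 26, 21, 15, 23, 32] (no swap needed)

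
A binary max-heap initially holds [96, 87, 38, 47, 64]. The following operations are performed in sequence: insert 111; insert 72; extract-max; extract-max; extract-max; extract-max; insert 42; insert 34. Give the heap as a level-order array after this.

[64, 47, 38, 42, 34]

insert 111:
  append 111 at index 5 → [96, 87, 38, 47, 64, 111]
  111 > parent 38 at index 2, swap → [96, 87, 111, 47, 64, 38]
  111 > parent 96 at index 0, swap → [111, 87, 96, 47, 64, 38]
insert 72:
  append 72 at index 6 → [111, 87, 96, 47, 64, 38, 72] (no swap needed)
extract-max → returns 111:
  remove root 111; move last element 72 to root → [72, 87, 96, 47, 64, 38]
  72 vs larger child 96 at index 2, swap → [96, 87, 72, 47, 64, 38]
extract-max → returns 96:
  remove root 96; move last element 38 to root → [38, 87, 72, 47, 64]
  38 vs larger child 87 at index 1, swap → [87, 38, 72, 47, 64]
  38 vs larger child 64 at index 4, swap → [87, 64, 72, 47, 38]
extract-max → returns 87:
  remove root 87; move last element 38 to root → [38, 64, 72, 47]
  38 vs larger child 72 at index 2, swap → [72, 64, 38, 47]
extract-max → returns 72:
  remove root 72; move last element 47 to root → [47, 64, 38]
  47 vs larger child 64 at index 1, swap → [64, 47, 38]
insert 42:
  append 42 at index 3 → [64, 47, 38, 42] (no swap needed)
insert 34:
  append 34 at index 4 → [64, 47, 38, 42, 34] (no swap needed)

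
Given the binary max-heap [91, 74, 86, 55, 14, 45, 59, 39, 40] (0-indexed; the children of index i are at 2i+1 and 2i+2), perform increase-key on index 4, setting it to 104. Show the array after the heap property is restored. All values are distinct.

[104, 91, 86, 55, 74, 45, 59, 39, 40]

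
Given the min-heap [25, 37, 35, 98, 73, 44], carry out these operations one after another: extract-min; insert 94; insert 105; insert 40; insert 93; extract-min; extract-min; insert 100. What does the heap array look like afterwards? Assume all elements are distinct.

[40, 73, 44, 93, 98, 94, 105, 100]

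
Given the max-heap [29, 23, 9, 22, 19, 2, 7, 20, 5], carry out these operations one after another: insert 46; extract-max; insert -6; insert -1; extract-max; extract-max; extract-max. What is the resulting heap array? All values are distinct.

[20, 19, 9, 5, -6, 2, 7, -1]

insert 46:
  append 46 at index 9 → [29, 23, 9, 22, 19, 2, 7, 20, 5, 46]
  46 > parent 19 at index 4, swap → [29, 23, 9, 22, 46, 2, 7, 20, 5, 19]
  46 > parent 23 at index 1, swap → [29, 46, 9, 22, 23, 2, 7, 20, 5, 19]
  46 > parent 29 at index 0, swap → [46, 29, 9, 22, 23, 2, 7, 20, 5, 19]
extract-max → returns 46:
  remove root 46; move last element 19 to root → [19, 29, 9, 22, 23, 2, 7, 20, 5]
  19 vs larger child 29 at index 1, swap → [29, 19, 9, 22, 23, 2, 7, 20, 5]
  19 vs larger child 23 at index 4, swap → [29, 23, 9, 22, 19, 2, 7, 20, 5]
insert -6:
  append -6 at index 9 → [29, 23, 9, 22, 19, 2, 7, 20, 5, -6] (no swap needed)
insert -1:
  append -1 at index 10 → [29, 23, 9, 22, 19, 2, 7, 20, 5, -6, -1] (no swap needed)
extract-max → returns 29:
  remove root 29; move last element -1 to root → [-1, 23, 9, 22, 19, 2, 7, 20, 5, -6]
  -1 vs larger child 23 at index 1, swap → [23, -1, 9, 22, 19, 2, 7, 20, 5, -6]
  -1 vs larger child 22 at index 3, swap → [23, 22, 9, -1, 19, 2, 7, 20, 5, -6]
  -1 vs larger child 20 at index 7, swap → [23, 22, 9, 20, 19, 2, 7, -1, 5, -6]
extract-max → returns 23:
  remove root 23; move last element -6 to root → [-6, 22, 9, 20, 19, 2, 7, -1, 5]
  -6 vs larger child 22 at index 1, swap → [22, -6, 9, 20, 19, 2, 7, -1, 5]
  -6 vs larger child 20 at index 3, swap → [22, 20, 9, -6, 19, 2, 7, -1, 5]
  -6 vs larger child 5 at index 8, swap → [22, 20, 9, 5, 19, 2, 7, -1, -6]
extract-max → returns 22:
  remove root 22; move last element -6 to root → [-6, 20, 9, 5, 19, 2, 7, -1]
  -6 vs larger child 20 at index 1, swap → [20, -6, 9, 5, 19, 2, 7, -1]
  -6 vs larger child 19 at index 4, swap → [20, 19, 9, 5, -6, 2, 7, -1]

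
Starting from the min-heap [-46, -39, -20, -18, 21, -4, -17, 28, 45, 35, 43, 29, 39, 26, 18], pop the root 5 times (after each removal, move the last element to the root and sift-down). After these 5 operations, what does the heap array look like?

[-4, 18, 26, 28, 21, 29, 43, 39, 45, 35]

extract-min #1 returns -46:
  remove root -46; move last element 18 to root → [18, -39, -20, -18, 21, -4, -17, 28, 45, 35, 43, 29, 39, 26]
  18 vs smaller child -39 at index 1, swap → [-39, 18, -20, -18, 21, -4, -17, 28, 45, 35, 43, 29, 39, 26]
  18 vs smaller child -18 at index 3, swap → [-39, -18, -20, 18, 21, -4, -17, 28, 45, 35, 43, 29, 39, 26]
extract-min #2 returns -39:
  remove root -39; move last element 26 to root → [26, -18, -20, 18, 21, -4, -17, 28, 45, 35, 43, 29, 39]
  26 vs smaller child -20 at index 2, swap → [-20, -18, 26, 18, 21, -4, -17, 28, 45, 35, 43, 29, 39]
  26 vs smaller child -17 at index 6, swap → [-20, -18, -17, 18, 21, -4, 26, 28, 45, 35, 43, 29, 39]
extract-min #3 returns -20:
  remove root -20; move last element 39 to root → [39, -18, -17, 18, 21, -4, 26, 28, 45, 35, 43, 29]
  39 vs smaller child -18 at index 1, swap → [-18, 39, -17, 18, 21, -4, 26, 28, 45, 35, 43, 29]
  39 vs smaller child 18 at index 3, swap → [-18, 18, -17, 39, 21, -4, 26, 28, 45, 35, 43, 29]
  39 vs smaller child 28 at index 7, swap → [-18, 18, -17, 28, 21, -4, 26, 39, 45, 35, 43, 29]
extract-min #4 returns -18:
  remove root -18; move last element 29 to root → [29, 18, -17, 28, 21, -4, 26, 39, 45, 35, 43]
  29 vs smaller child -17 at index 2, swap → [-17, 18, 29, 28, 21, -4, 26, 39, 45, 35, 43]
  29 vs smaller child -4 at index 5, swap → [-17, 18, -4, 28, 21, 29, 26, 39, 45, 35, 43]
extract-min #5 returns -17:
  remove root -17; move last element 43 to root → [43, 18, -4, 28, 21, 29, 26, 39, 45, 35]
  43 vs smaller child -4 at index 2, swap → [-4, 18, 43, 28, 21, 29, 26, 39, 45, 35]
  43 vs smaller child 26 at index 6, swap → [-4, 18, 26, 28, 21, 29, 43, 39, 45, 35]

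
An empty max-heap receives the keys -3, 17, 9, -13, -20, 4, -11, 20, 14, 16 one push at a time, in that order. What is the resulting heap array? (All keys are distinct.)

Insert -3:
  append -3 at index 0 → [-3] (no swap needed)
Insert 17:
  append 17 at index 1 → [-3, 17]
  17 > parent -3 at index 0, swap → [17, -3]
Insert 9:
  append 9 at index 2 → [17, -3, 9] (no swap needed)
Insert -13:
  append -13 at index 3 → [17, -3, 9, -13] (no swap needed)
Insert -20:
  append -20 at index 4 → [17, -3, 9, -13, -20] (no swap needed)
Insert 4:
  append 4 at index 5 → [17, -3, 9, -13, -20, 4] (no swap needed)
Insert -11:
  append -11 at index 6 → [17, -3, 9, -13, -20, 4, -11] (no swap needed)
Insert 20:
  append 20 at index 7 → [17, -3, 9, -13, -20, 4, -11, 20]
  20 > parent -13 at index 3, swap → [17, -3, 9, 20, -20, 4, -11, -13]
  20 > parent -3 at index 1, swap → [17, 20, 9, -3, -20, 4, -11, -13]
  20 > parent 17 at index 0, swap → [20, 17, 9, -3, -20, 4, -11, -13]
Insert 14:
  append 14 at index 8 → [20, 17, 9, -3, -20, 4, -11, -13, 14]
  14 > parent -3 at index 3, swap → [20, 17, 9, 14, -20, 4, -11, -13, -3]
Insert 16:
  append 16 at index 9 → [20, 17, 9, 14, -20, 4, -11, -13, -3, 16]
  16 > parent -20 at index 4, swap → [20, 17, 9, 14, 16, 4, -11, -13, -3, -20]

[20, 17, 9, 14, 16, 4, -11, -13, -3, -20]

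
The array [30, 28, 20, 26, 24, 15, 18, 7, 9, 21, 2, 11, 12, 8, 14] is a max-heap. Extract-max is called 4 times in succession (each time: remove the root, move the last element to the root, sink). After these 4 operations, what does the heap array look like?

[21, 14, 20, 11, 12, 15, 18, 7, 9, 8, 2]

extract-max #1 returns 30:
  remove root 30; move last element 14 to root → [14, 28, 20, 26, 24, 15, 18, 7, 9, 21, 2, 11, 12, 8]
  14 vs larger child 28 at index 1, swap → [28, 14, 20, 26, 24, 15, 18, 7, 9, 21, 2, 11, 12, 8]
  14 vs larger child 26 at index 3, swap → [28, 26, 20, 14, 24, 15, 18, 7, 9, 21, 2, 11, 12, 8]
extract-max #2 returns 28:
  remove root 28; move last element 8 to root → [8, 26, 20, 14, 24, 15, 18, 7, 9, 21, 2, 11, 12]
  8 vs larger child 26 at index 1, swap → [26, 8, 20, 14, 24, 15, 18, 7, 9, 21, 2, 11, 12]
  8 vs larger child 24 at index 4, swap → [26, 24, 20, 14, 8, 15, 18, 7, 9, 21, 2, 11, 12]
  8 vs larger child 21 at index 9, swap → [26, 24, 20, 14, 21, 15, 18, 7, 9, 8, 2, 11, 12]
extract-max #3 returns 26:
  remove root 26; move last element 12 to root → [12, 24, 20, 14, 21, 15, 18, 7, 9, 8, 2, 11]
  12 vs larger child 24 at index 1, swap → [24, 12, 20, 14, 21, 15, 18, 7, 9, 8, 2, 11]
  12 vs larger child 21 at index 4, swap → [24, 21, 20, 14, 12, 15, 18, 7, 9, 8, 2, 11]
extract-max #4 returns 24:
  remove root 24; move last element 11 to root → [11, 21, 20, 14, 12, 15, 18, 7, 9, 8, 2]
  11 vs larger child 21 at index 1, swap → [21, 11, 20, 14, 12, 15, 18, 7, 9, 8, 2]
  11 vs larger child 14 at index 3, swap → [21, 14, 20, 11, 12, 15, 18, 7, 9, 8, 2]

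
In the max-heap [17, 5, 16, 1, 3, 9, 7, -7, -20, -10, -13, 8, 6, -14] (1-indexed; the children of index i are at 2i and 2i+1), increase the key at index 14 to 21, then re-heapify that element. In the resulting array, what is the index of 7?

set index 14 from -14 to 21 → [17, 5, 16, 1, 3, 9, 7, -7, -20, -10, -13, 8, 6, 21]
21 > parent 7 at index 7, swap → [17, 5, 16, 1, 3, 9, 21, -7, -20, -10, -13, 8, 6, 7]
21 > parent 16 at index 3, swap → [17, 5, 21, 1, 3, 9, 16, -7, -20, -10, -13, 8, 6, 7]
21 > parent 17 at index 1, swap → [21, 5, 17, 1, 3, 9, 16, -7, -20, -10, -13, 8, 6, 7]
resulting array: [21, 5, 17, 1, 3, 9, 16, -7, -20, -10, -13, 8, 6, 7]

14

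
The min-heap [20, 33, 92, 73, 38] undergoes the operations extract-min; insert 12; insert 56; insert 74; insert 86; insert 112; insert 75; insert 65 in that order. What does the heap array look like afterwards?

[12, 33, 56, 73, 38, 92, 74, 86, 112, 75, 65]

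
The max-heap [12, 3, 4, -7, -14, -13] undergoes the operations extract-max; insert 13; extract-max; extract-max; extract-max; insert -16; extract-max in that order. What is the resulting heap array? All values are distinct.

[-13, -14, -16]

extract-max → returns 12:
  remove root 12; move last element -13 to root → [-13, 3, 4, -7, -14]
  -13 vs larger child 4 at index 2, swap → [4, 3, -13, -7, -14]
insert 13:
  append 13 at index 5 → [4, 3, -13, -7, -14, 13]
  13 > parent -13 at index 2, swap → [4, 3, 13, -7, -14, -13]
  13 > parent 4 at index 0, swap → [13, 3, 4, -7, -14, -13]
extract-max → returns 13:
  remove root 13; move last element -13 to root → [-13, 3, 4, -7, -14]
  -13 vs larger child 4 at index 2, swap → [4, 3, -13, -7, -14]
extract-max → returns 4:
  remove root 4; move last element -14 to root → [-14, 3, -13, -7]
  -14 vs larger child 3 at index 1, swap → [3, -14, -13, -7]
  -14 vs only child -7 at index 3, swap → [3, -7, -13, -14]
extract-max → returns 3:
  remove root 3; move last element -14 to root → [-14, -7, -13]
  -14 vs larger child -7 at index 1, swap → [-7, -14, -13]
insert -16:
  append -16 at index 3 → [-7, -14, -13, -16] (no swap needed)
extract-max → returns -7:
  remove root -7; move last element -16 to root → [-16, -14, -13]
  -16 vs larger child -13 at index 2, swap → [-13, -14, -16]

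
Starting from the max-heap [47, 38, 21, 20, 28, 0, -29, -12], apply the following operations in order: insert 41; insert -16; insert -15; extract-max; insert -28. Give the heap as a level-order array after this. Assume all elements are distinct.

[41, 38, 21, 20, 28, 0, -29, -12, -15, -16, -28]

insert 41:
  append 41 at index 8 → [47, 38, 21, 20, 28, 0, -29, -12, 41]
  41 > parent 20 at index 3, swap → [47, 38, 21, 41, 28, 0, -29, -12, 20]
  41 > parent 38 at index 1, swap → [47, 41, 21, 38, 28, 0, -29, -12, 20]
insert -16:
  append -16 at index 9 → [47, 41, 21, 38, 28, 0, -29, -12, 20, -16] (no swap needed)
insert -15:
  append -15 at index 10 → [47, 41, 21, 38, 28, 0, -29, -12, 20, -16, -15] (no swap needed)
extract-max → returns 47:
  remove root 47; move last element -15 to root → [-15, 41, 21, 38, 28, 0, -29, -12, 20, -16]
  -15 vs larger child 41 at index 1, swap → [41, -15, 21, 38, 28, 0, -29, -12, 20, -16]
  -15 vs larger child 38 at index 3, swap → [41, 38, 21, -15, 28, 0, -29, -12, 20, -16]
  -15 vs larger child 20 at index 8, swap → [41, 38, 21, 20, 28, 0, -29, -12, -15, -16]
insert -28:
  append -28 at index 10 → [41, 38, 21, 20, 28, 0, -29, -12, -15, -16, -28] (no swap needed)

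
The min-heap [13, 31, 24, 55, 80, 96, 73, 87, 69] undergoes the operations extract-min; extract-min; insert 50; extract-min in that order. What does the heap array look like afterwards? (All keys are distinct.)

extract-min → returns 13:
  remove root 13; move last element 69 to root → [69, 31, 24, 55, 80, 96, 73, 87]
  69 vs smaller child 24 at index 2, swap → [24, 31, 69, 55, 80, 96, 73, 87]
extract-min → returns 24:
  remove root 24; move last element 87 to root → [87, 31, 69, 55, 80, 96, 73]
  87 vs smaller child 31 at index 1, swap → [31, 87, 69, 55, 80, 96, 73]
  87 vs smaller child 55 at index 3, swap → [31, 55, 69, 87, 80, 96, 73]
insert 50:
  append 50 at index 7 → [31, 55, 69, 87, 80, 96, 73, 50]
  50 < parent 87 at index 3, swap → [31, 55, 69, 50, 80, 96, 73, 87]
  50 < parent 55 at index 1, swap → [31, 50, 69, 55, 80, 96, 73, 87]
extract-min → returns 31:
  remove root 31; move last element 87 to root → [87, 50, 69, 55, 80, 96, 73]
  87 vs smaller child 50 at index 1, swap → [50, 87, 69, 55, 80, 96, 73]
  87 vs smaller child 55 at index 3, swap → [50, 55, 69, 87, 80, 96, 73]

[50, 55, 69, 87, 80, 96, 73]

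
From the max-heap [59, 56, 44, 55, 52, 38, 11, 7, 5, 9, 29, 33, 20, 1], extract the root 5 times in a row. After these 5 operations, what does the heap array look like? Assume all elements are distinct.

[38, 33, 20, 7, 29, 9, 11, 1, 5]

extract-max #1 returns 59:
  remove root 59; move last element 1 to root → [1, 56, 44, 55, 52, 38, 11, 7, 5, 9, 29, 33, 20]
  1 vs larger child 56 at index 1, swap → [56, 1, 44, 55, 52, 38, 11, 7, 5, 9, 29, 33, 20]
  1 vs larger child 55 at index 3, swap → [56, 55, 44, 1, 52, 38, 11, 7, 5, 9, 29, 33, 20]
  1 vs larger child 7 at index 7, swap → [56, 55, 44, 7, 52, 38, 11, 1, 5, 9, 29, 33, 20]
extract-max #2 returns 56:
  remove root 56; move last element 20 to root → [20, 55, 44, 7, 52, 38, 11, 1, 5, 9, 29, 33]
  20 vs larger child 55 at index 1, swap → [55, 20, 44, 7, 52, 38, 11, 1, 5, 9, 29, 33]
  20 vs larger child 52 at index 4, swap → [55, 52, 44, 7, 20, 38, 11, 1, 5, 9, 29, 33]
  20 vs larger child 29 at index 10, swap → [55, 52, 44, 7, 29, 38, 11, 1, 5, 9, 20, 33]
extract-max #3 returns 55:
  remove root 55; move last element 33 to root → [33, 52, 44, 7, 29, 38, 11, 1, 5, 9, 20]
  33 vs larger child 52 at index 1, swap → [52, 33, 44, 7, 29, 38, 11, 1, 5, 9, 20]
extract-max #4 returns 52:
  remove root 52; move last element 20 to root → [20, 33, 44, 7, 29, 38, 11, 1, 5, 9]
  20 vs larger child 44 at index 2, swap → [44, 33, 20, 7, 29, 38, 11, 1, 5, 9]
  20 vs larger child 38 at index 5, swap → [44, 33, 38, 7, 29, 20, 11, 1, 5, 9]
extract-max #5 returns 44:
  remove root 44; move last element 9 to root → [9, 33, 38, 7, 29, 20, 11, 1, 5]
  9 vs larger child 38 at index 2, swap → [38, 33, 9, 7, 29, 20, 11, 1, 5]
  9 vs larger child 20 at index 5, swap → [38, 33, 20, 7, 29, 9, 11, 1, 5]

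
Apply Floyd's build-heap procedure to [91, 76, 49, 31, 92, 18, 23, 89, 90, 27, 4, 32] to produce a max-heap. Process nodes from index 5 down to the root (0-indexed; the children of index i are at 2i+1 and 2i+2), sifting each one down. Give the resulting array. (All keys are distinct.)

sift down from index 5:
  18 vs only child 32 at index 11, swap → [91, 76, 49, 31, 92, 32, 23, 89, 90, 27, 4, 18]
sift down from index 4: already satisfies heap property
sift down from index 3:
  31 vs larger child 90 at index 8, swap → [91, 76, 49, 90, 92, 32, 23, 89, 31, 27, 4, 18]
sift down from index 2: already satisfies heap property
sift down from index 1:
  76 vs larger child 92 at index 4, swap → [91, 92, 49, 90, 76, 32, 23, 89, 31, 27, 4, 18]
sift down from index 0:
  91 vs larger child 92 at index 1, swap → [92, 91, 49, 90, 76, 32, 23, 89, 31, 27, 4, 18]

[92, 91, 49, 90, 76, 32, 23, 89, 31, 27, 4, 18]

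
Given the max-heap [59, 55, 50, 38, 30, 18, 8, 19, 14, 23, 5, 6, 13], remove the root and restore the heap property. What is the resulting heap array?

[55, 38, 50, 19, 30, 18, 8, 13, 14, 23, 5, 6]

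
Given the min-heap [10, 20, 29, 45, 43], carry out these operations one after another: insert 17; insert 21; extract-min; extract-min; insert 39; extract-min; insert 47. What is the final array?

[21, 29, 39, 45, 43, 47]

insert 17:
  append 17 at index 5 → [10, 20, 29, 45, 43, 17]
  17 < parent 29 at index 2, swap → [10, 20, 17, 45, 43, 29]
insert 21:
  append 21 at index 6 → [10, 20, 17, 45, 43, 29, 21] (no swap needed)
extract-min → returns 10:
  remove root 10; move last element 21 to root → [21, 20, 17, 45, 43, 29]
  21 vs smaller child 17 at index 2, swap → [17, 20, 21, 45, 43, 29]
extract-min → returns 17:
  remove root 17; move last element 29 to root → [29, 20, 21, 45, 43]
  29 vs smaller child 20 at index 1, swap → [20, 29, 21, 45, 43]
insert 39:
  append 39 at index 5 → [20, 29, 21, 45, 43, 39] (no swap needed)
extract-min → returns 20:
  remove root 20; move last element 39 to root → [39, 29, 21, 45, 43]
  39 vs smaller child 21 at index 2, swap → [21, 29, 39, 45, 43]
insert 47:
  append 47 at index 5 → [21, 29, 39, 45, 43, 47] (no swap needed)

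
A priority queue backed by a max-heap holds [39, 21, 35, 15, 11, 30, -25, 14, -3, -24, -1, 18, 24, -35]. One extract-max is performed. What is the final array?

[35, 21, 30, 15, 11, 24, -25, 14, -3, -24, -1, 18, -35]

remove root 39; move last element -35 to root → [-35, 21, 35, 15, 11, 30, -25, 14, -3, -24, -1, 18, 24]
-35 vs larger child 35 at index 2, swap → [35, 21, -35, 15, 11, 30, -25, 14, -3, -24, -1, 18, 24]
-35 vs larger child 30 at index 5, swap → [35, 21, 30, 15, 11, -35, -25, 14, -3, -24, -1, 18, 24]
-35 vs larger child 24 at index 12, swap → [35, 21, 30, 15, 11, 24, -25, 14, -3, -24, -1, 18, -35]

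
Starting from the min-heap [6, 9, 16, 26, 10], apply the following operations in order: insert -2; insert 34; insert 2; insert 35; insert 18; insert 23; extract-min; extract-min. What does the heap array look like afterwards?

[6, 9, 16, 23, 10, 18, 34, 26, 35]

insert -2:
  append -2 at index 5 → [6, 9, 16, 26, 10, -2]
  -2 < parent 16 at index 2, swap → [6, 9, -2, 26, 10, 16]
  -2 < parent 6 at index 0, swap → [-2, 9, 6, 26, 10, 16]
insert 34:
  append 34 at index 6 → [-2, 9, 6, 26, 10, 16, 34] (no swap needed)
insert 2:
  append 2 at index 7 → [-2, 9, 6, 26, 10, 16, 34, 2]
  2 < parent 26 at index 3, swap → [-2, 9, 6, 2, 10, 16, 34, 26]
  2 < parent 9 at index 1, swap → [-2, 2, 6, 9, 10, 16, 34, 26]
insert 35:
  append 35 at index 8 → [-2, 2, 6, 9, 10, 16, 34, 26, 35] (no swap needed)
insert 18:
  append 18 at index 9 → [-2, 2, 6, 9, 10, 16, 34, 26, 35, 18] (no swap needed)
insert 23:
  append 23 at index 10 → [-2, 2, 6, 9, 10, 16, 34, 26, 35, 18, 23] (no swap needed)
extract-min → returns -2:
  remove root -2; move last element 23 to root → [23, 2, 6, 9, 10, 16, 34, 26, 35, 18]
  23 vs smaller child 2 at index 1, swap → [2, 23, 6, 9, 10, 16, 34, 26, 35, 18]
  23 vs smaller child 9 at index 3, swap → [2, 9, 6, 23, 10, 16, 34, 26, 35, 18]
extract-min → returns 2:
  remove root 2; move last element 18 to root → [18, 9, 6, 23, 10, 16, 34, 26, 35]
  18 vs smaller child 6 at index 2, swap → [6, 9, 18, 23, 10, 16, 34, 26, 35]
  18 vs smaller child 16 at index 5, swap → [6, 9, 16, 23, 10, 18, 34, 26, 35]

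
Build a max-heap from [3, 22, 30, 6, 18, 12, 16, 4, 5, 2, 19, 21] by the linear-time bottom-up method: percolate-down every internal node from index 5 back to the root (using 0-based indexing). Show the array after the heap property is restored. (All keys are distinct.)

[30, 22, 21, 6, 19, 12, 16, 4, 5, 2, 18, 3]

sift down from index 5:
  12 vs only child 21 at index 11, swap → [3, 22, 30, 6, 18, 21, 16, 4, 5, 2, 19, 12]
sift down from index 4:
  18 vs larger child 19 at index 10, swap → [3, 22, 30, 6, 19, 21, 16, 4, 5, 2, 18, 12]
sift down from index 3: already satisfies heap property
sift down from index 2: already satisfies heap property
sift down from index 1: already satisfies heap property
sift down from index 0:
  3 vs larger child 30 at index 2, swap → [30, 22, 3, 6, 19, 21, 16, 4, 5, 2, 18, 12]
  3 vs larger child 21 at index 5, swap → [30, 22, 21, 6, 19, 3, 16, 4, 5, 2, 18, 12]
  3 vs only child 12 at index 11, swap → [30, 22, 21, 6, 19, 12, 16, 4, 5, 2, 18, 3]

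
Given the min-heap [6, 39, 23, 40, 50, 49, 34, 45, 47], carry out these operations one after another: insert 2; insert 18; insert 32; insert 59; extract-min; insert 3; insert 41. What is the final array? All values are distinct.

insert 2:
  append 2 at index 9 → [6, 39, 23, 40, 50, 49, 34, 45, 47, 2]
  2 < parent 50 at index 4, swap → [6, 39, 23, 40, 2, 49, 34, 45, 47, 50]
  2 < parent 39 at index 1, swap → [6, 2, 23, 40, 39, 49, 34, 45, 47, 50]
  2 < parent 6 at index 0, swap → [2, 6, 23, 40, 39, 49, 34, 45, 47, 50]
insert 18:
  append 18 at index 10 → [2, 6, 23, 40, 39, 49, 34, 45, 47, 50, 18]
  18 < parent 39 at index 4, swap → [2, 6, 23, 40, 18, 49, 34, 45, 47, 50, 39]
insert 32:
  append 32 at index 11 → [2, 6, 23, 40, 18, 49, 34, 45, 47, 50, 39, 32]
  32 < parent 49 at index 5, swap → [2, 6, 23, 40, 18, 32, 34, 45, 47, 50, 39, 49]
insert 59:
  append 59 at index 12 → [2, 6, 23, 40, 18, 32, 34, 45, 47, 50, 39, 49, 59] (no swap needed)
extract-min → returns 2:
  remove root 2; move last element 59 to root → [59, 6, 23, 40, 18, 32, 34, 45, 47, 50, 39, 49]
  59 vs smaller child 6 at index 1, swap → [6, 59, 23, 40, 18, 32, 34, 45, 47, 50, 39, 49]
  59 vs smaller child 18 at index 4, swap → [6, 18, 23, 40, 59, 32, 34, 45, 47, 50, 39, 49]
  59 vs smaller child 39 at index 10, swap → [6, 18, 23, 40, 39, 32, 34, 45, 47, 50, 59, 49]
insert 3:
  append 3 at index 12 → [6, 18, 23, 40, 39, 32, 34, 45, 47, 50, 59, 49, 3]
  3 < parent 32 at index 5, swap → [6, 18, 23, 40, 39, 3, 34, 45, 47, 50, 59, 49, 32]
  3 < parent 23 at index 2, swap → [6, 18, 3, 40, 39, 23, 34, 45, 47, 50, 59, 49, 32]
  3 < parent 6 at index 0, swap → [3, 18, 6, 40, 39, 23, 34, 45, 47, 50, 59, 49, 32]
insert 41:
  append 41 at index 13 → [3, 18, 6, 40, 39, 23, 34, 45, 47, 50, 59, 49, 32, 41] (no swap needed)

[3, 18, 6, 40, 39, 23, 34, 45, 47, 50, 59, 49, 32, 41]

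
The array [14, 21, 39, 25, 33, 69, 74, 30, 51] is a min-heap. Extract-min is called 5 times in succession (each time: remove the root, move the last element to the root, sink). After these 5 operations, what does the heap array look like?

[39, 51, 74, 69]

extract-min #1 returns 14:
  remove root 14; move last element 51 to root → [51, 21, 39, 25, 33, 69, 74, 30]
  51 vs smaller child 21 at index 1, swap → [21, 51, 39, 25, 33, 69, 74, 30]
  51 vs smaller child 25 at index 3, swap → [21, 25, 39, 51, 33, 69, 74, 30]
  51 vs only child 30 at index 7, swap → [21, 25, 39, 30, 33, 69, 74, 51]
extract-min #2 returns 21:
  remove root 21; move last element 51 to root → [51, 25, 39, 30, 33, 69, 74]
  51 vs smaller child 25 at index 1, swap → [25, 51, 39, 30, 33, 69, 74]
  51 vs smaller child 30 at index 3, swap → [25, 30, 39, 51, 33, 69, 74]
extract-min #3 returns 25:
  remove root 25; move last element 74 to root → [74, 30, 39, 51, 33, 69]
  74 vs smaller child 30 at index 1, swap → [30, 74, 39, 51, 33, 69]
  74 vs smaller child 33 at index 4, swap → [30, 33, 39, 51, 74, 69]
extract-min #4 returns 30:
  remove root 30; move last element 69 to root → [69, 33, 39, 51, 74]
  69 vs smaller child 33 at index 1, swap → [33, 69, 39, 51, 74]
  69 vs smaller child 51 at index 3, swap → [33, 51, 39, 69, 74]
extract-min #5 returns 33:
  remove root 33; move last element 74 to root → [74, 51, 39, 69]
  74 vs smaller child 39 at index 2, swap → [39, 51, 74, 69]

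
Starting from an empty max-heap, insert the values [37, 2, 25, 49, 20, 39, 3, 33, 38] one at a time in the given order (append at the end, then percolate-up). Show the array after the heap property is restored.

[49, 38, 39, 37, 20, 25, 3, 2, 33]

Insert 37:
  append 37 at index 0 → [37] (no swap needed)
Insert 2:
  append 2 at index 1 → [37, 2] (no swap needed)
Insert 25:
  append 25 at index 2 → [37, 2, 25] (no swap needed)
Insert 49:
  append 49 at index 3 → [37, 2, 25, 49]
  49 > parent 2 at index 1, swap → [37, 49, 25, 2]
  49 > parent 37 at index 0, swap → [49, 37, 25, 2]
Insert 20:
  append 20 at index 4 → [49, 37, 25, 2, 20] (no swap needed)
Insert 39:
  append 39 at index 5 → [49, 37, 25, 2, 20, 39]
  39 > parent 25 at index 2, swap → [49, 37, 39, 2, 20, 25]
Insert 3:
  append 3 at index 6 → [49, 37, 39, 2, 20, 25, 3] (no swap needed)
Insert 33:
  append 33 at index 7 → [49, 37, 39, 2, 20, 25, 3, 33]
  33 > parent 2 at index 3, swap → [49, 37, 39, 33, 20, 25, 3, 2]
Insert 38:
  append 38 at index 8 → [49, 37, 39, 33, 20, 25, 3, 2, 38]
  38 > parent 33 at index 3, swap → [49, 37, 39, 38, 20, 25, 3, 2, 33]
  38 > parent 37 at index 1, swap → [49, 38, 39, 37, 20, 25, 3, 2, 33]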